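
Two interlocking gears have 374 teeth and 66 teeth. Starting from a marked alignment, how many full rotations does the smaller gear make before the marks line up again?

All finish a whole number of cycles simultaneously at t = LCM of the periods.
374 = 2 × 11 × 17
66 = 2 × 3 × 11
LCM(374, 66) = 2 × 3 × 11 × 17 = 1122.
Rotations for period 66: 1122 / 66 = 17.

17 rotations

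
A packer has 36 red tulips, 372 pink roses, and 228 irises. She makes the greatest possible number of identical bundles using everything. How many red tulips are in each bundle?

3

Number of bundles = gcd(36, 372, 228).
36 = 2^2 × 3^2
372 = 2^2 × 3 × 31
228 = 2^2 × 3 × 19
gcd(36, 372, 228) = 2^2 × 3 = 12.
red tulips per bundle = 36 / 12 = 3.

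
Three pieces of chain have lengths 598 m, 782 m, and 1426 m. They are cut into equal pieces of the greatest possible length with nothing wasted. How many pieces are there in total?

61

Piece length = gcd(598, 782, 1426).
598 = 2 × 13 × 23
782 = 2 × 17 × 23
1426 = 2 × 23 × 31
gcd(598, 782, 1426) = 2 × 23 = 46.
Total pieces = 598/46 + 782/46 + 1426/46 = 13 + 17 + 31 = 61.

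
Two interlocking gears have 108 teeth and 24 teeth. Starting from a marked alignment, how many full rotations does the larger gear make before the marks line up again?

2 rotations

All finish a whole number of cycles simultaneously at t = LCM of the periods.
108 = 2^2 × 3^3
24 = 2^3 × 3
LCM(108, 24) = 2^3 × 3^3 = 216.
Rotations for period 108: 216 / 108 = 2.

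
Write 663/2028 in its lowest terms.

663 = 3 × 13 × 17
2028 = 2^2 × 3 × 13^2
gcd(663, 2028) = 3 × 13 = 39.
Divide numerator and denominator by 39: 663/2028 = 17/52.

17/52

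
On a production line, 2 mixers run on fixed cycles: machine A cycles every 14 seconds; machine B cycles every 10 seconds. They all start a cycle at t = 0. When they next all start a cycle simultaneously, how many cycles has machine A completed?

All finish a whole number of cycles simultaneously at t = LCM of the periods.
14 = 2 × 7
10 = 2 × 5
LCM(14, 10) = 2 × 5 × 7 = 70.
Cycles for period 14: 70 / 14 = 5.

5 cycles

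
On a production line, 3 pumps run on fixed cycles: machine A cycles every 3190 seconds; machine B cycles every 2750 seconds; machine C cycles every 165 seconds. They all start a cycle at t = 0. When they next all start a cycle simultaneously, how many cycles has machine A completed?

They are all back at their starting positions together after one LCM of the periods.
3190 = 2 × 5 × 11 × 29
2750 = 2 × 5^3 × 11
165 = 3 × 5 × 11
LCM(3190, 2750, 165) = 2 × 3 × 5^3 × 11 × 29 = 239250.
Cycles for period 3190: 239250 / 3190 = 75.

75 cycles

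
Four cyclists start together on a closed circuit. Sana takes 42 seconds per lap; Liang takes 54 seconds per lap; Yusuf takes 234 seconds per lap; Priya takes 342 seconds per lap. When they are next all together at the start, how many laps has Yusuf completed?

All finish a whole number of cycles simultaneously at t = LCM of the periods.
42 = 2 × 3 × 7
54 = 2 × 3^3
234 = 2 × 3^2 × 13
342 = 2 × 3^2 × 19
LCM(42, 54, 234, 342) = 2 × 3^3 × 7 × 13 × 19 = 93366.
Laps for period 234: 93366 / 234 = 399.

399 laps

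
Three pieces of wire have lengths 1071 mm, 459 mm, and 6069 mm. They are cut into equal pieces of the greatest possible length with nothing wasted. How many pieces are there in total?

Piece length = gcd(1071, 459, 6069).
1071 = 3^2 × 7 × 17
459 = 3^3 × 17
6069 = 3 × 7 × 17^2
gcd(1071, 459, 6069) = 3 × 17 = 51.
Total pieces = 1071/51 + 459/51 + 6069/51 = 21 + 9 + 119 = 149.

149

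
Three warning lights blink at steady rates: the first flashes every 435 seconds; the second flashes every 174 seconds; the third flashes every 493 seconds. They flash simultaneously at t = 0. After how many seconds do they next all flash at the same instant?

The first simultaneous occurrence is after LCM of the individual periods.
435 = 3 × 5 × 29
174 = 2 × 3 × 29
493 = 17 × 29
LCM(435, 174, 493) = 2 × 3 × 5 × 17 × 29 = 14790.

14790 seconds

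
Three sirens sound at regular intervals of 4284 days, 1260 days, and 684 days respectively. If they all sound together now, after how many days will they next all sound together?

406980 days

They coincide at every common multiple of the periods; the first is the LCM.
4284 = 2^2 × 3^2 × 7 × 17
1260 = 2^2 × 3^2 × 5 × 7
684 = 2^2 × 3^2 × 19
LCM(4284, 1260, 684) = 2^2 × 3^2 × 5 × 7 × 17 × 19 = 406980.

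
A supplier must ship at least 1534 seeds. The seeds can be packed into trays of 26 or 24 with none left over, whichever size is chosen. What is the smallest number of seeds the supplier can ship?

The number of seeds must be a common multiple of 26 and 24, so a multiple of their LCM.
26 = 2 × 13
24 = 2^3 × 3
LCM(26, 24) = 2^3 × 3 × 13 = 312.
Smallest multiple of 312 that is ≥ 1534: ⌈1534/312⌉ × 312 = 5 × 312 = 1560.

1560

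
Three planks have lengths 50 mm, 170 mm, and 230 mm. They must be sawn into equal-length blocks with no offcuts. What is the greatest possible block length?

10 mm

This is the greatest common divisor of 50, 170, and 230.
50 = 2 × 5^2
170 = 2 × 5 × 17
230 = 2 × 5 × 23
gcd(50, 170, 230) = 2 × 5 = 10.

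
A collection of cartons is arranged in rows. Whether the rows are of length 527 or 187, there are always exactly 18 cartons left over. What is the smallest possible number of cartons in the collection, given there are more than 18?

N − 18 must be a common multiple of 527 and 187.
527 = 17 × 31
187 = 11 × 17
LCM(527, 187) = 11 × 17 × 31 = 5797.
Smallest N > 18 is LCM + 18 = 5797 + 18 = 5815.

5815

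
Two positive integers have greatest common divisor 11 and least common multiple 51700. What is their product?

568700

For any two positive integers, gcd × lcm = product = 11 × 51700 = 568700.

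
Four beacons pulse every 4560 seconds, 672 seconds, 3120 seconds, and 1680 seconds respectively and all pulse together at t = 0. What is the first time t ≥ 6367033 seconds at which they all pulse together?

6639360 seconds

Joint pulses occur at multiples of LCM(4560, 672, 3120, 1680).
4560 = 2^4 × 3 × 5 × 19
672 = 2^5 × 3 × 7
3120 = 2^4 × 3 × 5 × 13
1680 = 2^4 × 3 × 5 × 7
LCM(4560, 672, 3120, 1680) = 2^5 × 3 × 5 × 7 × 13 × 19 = 829920.
Smallest multiple of 829920 that is ≥ 6367033: ⌈6367033/829920⌉ × 829920 = 8 × 829920 = 6639360.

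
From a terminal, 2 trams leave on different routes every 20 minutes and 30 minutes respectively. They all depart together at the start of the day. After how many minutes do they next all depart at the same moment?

60 minutes

We need the least common multiple of the intervals.
20 = 2^2 × 5
30 = 2 × 3 × 5
LCM(20, 30) = 2^2 × 3 × 5 = 60.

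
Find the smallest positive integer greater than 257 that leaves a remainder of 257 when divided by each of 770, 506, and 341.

549267

N − 257 must be a common multiple of 770, 506, and 341.
770 = 2 × 5 × 7 × 11
506 = 2 × 11 × 23
341 = 11 × 31
LCM(770, 506, 341) = 2 × 5 × 7 × 11 × 23 × 31 = 549010.
Smallest N > 257 is LCM + 257 = 549010 + 257 = 549267.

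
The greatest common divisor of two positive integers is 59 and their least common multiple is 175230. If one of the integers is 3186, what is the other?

3245

For two integers, gcd × lcm = product, so the other is (59 × 175230) / 3186 = 10338570 / 3186 = 3245.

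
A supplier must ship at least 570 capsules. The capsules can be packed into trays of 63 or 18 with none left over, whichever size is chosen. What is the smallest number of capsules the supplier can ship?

The number of capsules must be a common multiple of 63 and 18, so a multiple of their LCM.
63 = 3^2 × 7
18 = 2 × 3^2
LCM(63, 18) = 2 × 3^2 × 7 = 126.
Smallest multiple of 126 that is ≥ 570: ⌈570/126⌉ × 126 = 5 × 126 = 630.

630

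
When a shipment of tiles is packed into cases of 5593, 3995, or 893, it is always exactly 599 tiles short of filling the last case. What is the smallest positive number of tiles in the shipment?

530736

Being 599 short of a full case of size k means N ≡ −599 (mod k), i.e. N + 599 is a multiple of each size.
5593 = 7 × 17 × 47
3995 = 5 × 17 × 47
893 = 19 × 47
LCM(5593, 3995, 893) = 5 × 7 × 17 × 19 × 47 = 531335.
Smallest positive N is 531335 − 599 = 530736.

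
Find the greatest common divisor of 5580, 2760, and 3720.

60

5580 = 2^2 × 3^2 × 5 × 31
2760 = 2^3 × 3 × 5 × 23
3720 = 2^3 × 3 × 5 × 31
gcd(5580, 2760, 3720) = 2^2 × 3 × 5 = 60.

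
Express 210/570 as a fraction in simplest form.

210 = 2 × 3 × 5 × 7
570 = 2 × 3 × 5 × 19
gcd(210, 570) = 2 × 3 × 5 = 30.
Divide numerator and denominator by 30: 210/570 = 7/19.

7/19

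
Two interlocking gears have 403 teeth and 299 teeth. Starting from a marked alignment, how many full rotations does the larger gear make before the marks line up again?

23 rotations

All finish a whole number of cycles simultaneously at t = LCM of the periods.
403 = 13 × 31
299 = 13 × 23
LCM(403, 299) = 13 × 23 × 31 = 9269.
Rotations for period 403: 9269 / 403 = 23.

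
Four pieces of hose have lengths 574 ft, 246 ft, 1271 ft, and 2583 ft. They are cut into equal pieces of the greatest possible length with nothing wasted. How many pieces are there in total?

Piece length = gcd(574, 246, 1271, 2583).
574 = 2 × 7 × 41
246 = 2 × 3 × 41
1271 = 31 × 41
2583 = 3^2 × 7 × 41
gcd(574, 246, 1271, 2583) = 41.
Total pieces = 574/41 + 246/41 + 1271/41 + 2583/41 = 14 + 6 + 31 + 63 = 114.

114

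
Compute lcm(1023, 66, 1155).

71610

1023 = 3 × 11 × 31
66 = 2 × 3 × 11
1155 = 3 × 5 × 7 × 11
LCM(1023, 66, 1155) = 2 × 3 × 5 × 7 × 11 × 31 = 71610.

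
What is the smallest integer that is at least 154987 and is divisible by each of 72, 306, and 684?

162792

The integer must be a common multiple of 72, 306, and 684, so a multiple of their LCM.
72 = 2^3 × 3^2
306 = 2 × 3^2 × 17
684 = 2^2 × 3^2 × 19
LCM(72, 306, 684) = 2^3 × 3^2 × 17 × 19 = 23256.
Smallest multiple of 23256 that is ≥ 154987: ⌈154987/23256⌉ × 23256 = 7 × 23256 = 162792.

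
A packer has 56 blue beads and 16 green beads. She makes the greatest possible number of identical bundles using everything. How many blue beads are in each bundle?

Number of bundles = gcd(56, 16).
56 = 2^3 × 7
16 = 2^4
gcd(56, 16) = 2^3 = 8.
blue beads per bundle = 56 / 8 = 7.

7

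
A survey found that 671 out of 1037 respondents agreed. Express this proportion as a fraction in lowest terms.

11/17

671 = 11 × 61
1037 = 17 × 61
gcd(671, 1037) = 61.
Divide numerator and denominator by 61: 671/1037 = 11/17.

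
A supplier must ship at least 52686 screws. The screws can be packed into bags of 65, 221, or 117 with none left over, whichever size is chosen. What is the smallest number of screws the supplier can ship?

59670

The number of screws must be a common multiple of 65, 221, and 117, so a multiple of their LCM.
65 = 5 × 13
221 = 13 × 17
117 = 3^2 × 13
LCM(65, 221, 117) = 3^2 × 5 × 13 × 17 = 9945.
Smallest multiple of 9945 that is ≥ 52686: ⌈52686/9945⌉ × 9945 = 6 × 9945 = 59670.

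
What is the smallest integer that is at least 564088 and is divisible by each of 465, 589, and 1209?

The integer must be a common multiple of 465, 589, and 1209, so a multiple of their LCM.
465 = 3 × 5 × 31
589 = 19 × 31
1209 = 3 × 13 × 31
LCM(465, 589, 1209) = 3 × 5 × 13 × 19 × 31 = 114855.
Smallest multiple of 114855 that is ≥ 564088: ⌈564088/114855⌉ × 114855 = 5 × 114855 = 574275.

574275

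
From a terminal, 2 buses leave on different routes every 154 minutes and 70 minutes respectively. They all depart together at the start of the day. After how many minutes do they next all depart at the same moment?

770 minutes

They coincide at every common multiple of the periods; the first is the LCM.
154 = 2 × 7 × 11
70 = 2 × 5 × 7
LCM(154, 70) = 2 × 5 × 7 × 11 = 770.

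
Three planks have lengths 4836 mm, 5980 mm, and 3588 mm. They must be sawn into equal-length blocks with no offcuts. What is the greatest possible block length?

52 mm

The block length must divide every plank, so the greatest is gcd(4836, 5980, 3588).
4836 = 2^2 × 3 × 13 × 31
5980 = 2^2 × 5 × 13 × 23
3588 = 2^2 × 3 × 13 × 23
gcd(4836, 5980, 3588) = 2^2 × 13 = 52.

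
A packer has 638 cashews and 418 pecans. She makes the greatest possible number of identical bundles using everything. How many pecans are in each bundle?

Number of bundles = gcd(638, 418).
638 = 2 × 11 × 29
418 = 2 × 11 × 19
gcd(638, 418) = 2 × 11 = 22.
pecans per bundle = 418 / 22 = 19.

19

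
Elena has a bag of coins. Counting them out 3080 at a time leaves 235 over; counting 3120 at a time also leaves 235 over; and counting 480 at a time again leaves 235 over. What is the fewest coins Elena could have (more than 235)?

480715

N − 235 must be a common multiple of 3080, 3120, and 480.
3080 = 2^3 × 5 × 7 × 11
3120 = 2^4 × 3 × 5 × 13
480 = 2^5 × 3 × 5
LCM(3080, 3120, 480) = 2^5 × 3 × 5 × 7 × 11 × 13 = 480480.
Smallest N > 235 is LCM + 235 = 480480 + 235 = 480715.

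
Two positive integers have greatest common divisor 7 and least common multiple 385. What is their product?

2695

For any two positive integers, gcd × lcm = product = 7 × 385 = 2695.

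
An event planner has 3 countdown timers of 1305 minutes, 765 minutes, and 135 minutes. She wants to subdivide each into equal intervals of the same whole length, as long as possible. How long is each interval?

45 minutes

The interval must divide each timer length; the longest such is the gcd.
1305 = 3^2 × 5 × 29
765 = 3^2 × 5 × 17
135 = 3^3 × 5
gcd(1305, 765, 135) = 3^2 × 5 = 45.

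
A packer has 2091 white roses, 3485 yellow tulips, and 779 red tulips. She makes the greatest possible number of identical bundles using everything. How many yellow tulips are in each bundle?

Number of bundles = gcd(2091, 3485, 779).
2091 = 3 × 17 × 41
3485 = 5 × 17 × 41
779 = 19 × 41
gcd(2091, 3485, 779) = 41.
yellow tulips per bundle = 3485 / 41 = 85.

85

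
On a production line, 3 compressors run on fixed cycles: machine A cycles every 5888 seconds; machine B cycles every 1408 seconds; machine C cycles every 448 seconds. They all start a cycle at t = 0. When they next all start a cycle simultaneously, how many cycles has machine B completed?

322 cycles

The first common completion time is the LCM of the periods.
5888 = 2^8 × 23
1408 = 2^7 × 11
448 = 2^6 × 7
LCM(5888, 1408, 448) = 2^8 × 7 × 11 × 23 = 453376.
Cycles for period 1408: 453376 / 1408 = 322.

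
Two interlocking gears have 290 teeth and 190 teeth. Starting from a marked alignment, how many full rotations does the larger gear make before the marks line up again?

They are all back at their starting positions together after one LCM of the periods.
290 = 2 × 5 × 29
190 = 2 × 5 × 19
LCM(290, 190) = 2 × 5 × 19 × 29 = 5510.
Rotations for period 290: 5510 / 290 = 19.

19 rotations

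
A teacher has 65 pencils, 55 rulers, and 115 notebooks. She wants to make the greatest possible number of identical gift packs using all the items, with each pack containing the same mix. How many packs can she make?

5 packs

The pack count must divide each quantity, so the greatest is gcd(65, 55, 115).
65 = 5 × 13
55 = 5 × 11
115 = 5 × 23
gcd(65, 55, 115) = 5.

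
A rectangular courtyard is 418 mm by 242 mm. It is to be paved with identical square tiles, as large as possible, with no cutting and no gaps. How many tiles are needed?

Tile side = gcd(418, 242).
418 = 2 × 11 × 19
242 = 2 × 11^2
gcd(418, 242) = 2 × 11 = 22.
Tiles: (418/22) × (242/22) = 19 × 11 = 209.

209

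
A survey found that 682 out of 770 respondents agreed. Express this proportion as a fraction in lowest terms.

682 = 2 × 11 × 31
770 = 2 × 5 × 7 × 11
gcd(682, 770) = 2 × 11 = 22.
Divide numerator and denominator by 22: 682/770 = 31/35.

31/35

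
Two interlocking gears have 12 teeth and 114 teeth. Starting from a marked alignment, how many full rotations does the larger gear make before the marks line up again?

The first common completion time is the LCM of the periods.
12 = 2^2 × 3
114 = 2 × 3 × 19
LCM(12, 114) = 2^2 × 3 × 19 = 228.
Rotations for period 114: 228 / 114 = 2.

2 rotations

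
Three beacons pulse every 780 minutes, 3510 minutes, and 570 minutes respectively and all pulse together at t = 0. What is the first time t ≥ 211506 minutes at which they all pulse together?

Joint pulses occur at multiples of LCM(780, 3510, 570).
780 = 2^2 × 3 × 5 × 13
3510 = 2 × 3^3 × 5 × 13
570 = 2 × 3 × 5 × 19
LCM(780, 3510, 570) = 2^2 × 3^3 × 5 × 13 × 19 = 133380.
Smallest multiple of 133380 that is ≥ 211506: ⌈211506/133380⌉ × 133380 = 2 × 133380 = 266760.

266760 minutes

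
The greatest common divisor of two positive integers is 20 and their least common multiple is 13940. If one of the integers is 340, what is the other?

For two integers, gcd × lcm = product, so the other is (20 × 13940) / 340 = 278800 / 340 = 820.

820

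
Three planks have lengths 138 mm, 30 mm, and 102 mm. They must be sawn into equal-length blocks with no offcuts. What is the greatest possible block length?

The block length must divide every plank, so the greatest is gcd(138, 30, 102).
138 = 2 × 3 × 23
30 = 2 × 3 × 5
102 = 2 × 3 × 17
gcd(138, 30, 102) = 2 × 3 = 6.

6 mm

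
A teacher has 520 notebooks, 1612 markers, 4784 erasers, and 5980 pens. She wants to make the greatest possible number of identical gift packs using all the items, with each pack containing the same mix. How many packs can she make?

52 packs

The pack count must divide each quantity, so the greatest is gcd(520, 1612, 4784, 5980).
520 = 2^3 × 5 × 13
1612 = 2^2 × 13 × 31
4784 = 2^4 × 13 × 23
5980 = 2^2 × 5 × 13 × 23
gcd(520, 1612, 4784, 5980) = 2^2 × 13 = 52.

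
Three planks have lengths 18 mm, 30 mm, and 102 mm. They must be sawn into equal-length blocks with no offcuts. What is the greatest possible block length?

6 mm

This is the greatest common divisor of 18, 30, and 102.
18 = 2 × 3^2
30 = 2 × 3 × 5
102 = 2 × 3 × 17
gcd(18, 30, 102) = 2 × 3 = 6.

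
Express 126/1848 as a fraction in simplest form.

126 = 2 × 3^2 × 7
1848 = 2^3 × 3 × 7 × 11
gcd(126, 1848) = 2 × 3 × 7 = 42.
Divide numerator and denominator by 42: 126/1848 = 3/44.

3/44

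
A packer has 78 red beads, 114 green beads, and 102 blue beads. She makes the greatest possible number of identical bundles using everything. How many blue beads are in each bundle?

Number of bundles = gcd(78, 114, 102).
78 = 2 × 3 × 13
114 = 2 × 3 × 19
102 = 2 × 3 × 17
gcd(78, 114, 102) = 2 × 3 = 6.
blue beads per bundle = 102 / 6 = 17.

17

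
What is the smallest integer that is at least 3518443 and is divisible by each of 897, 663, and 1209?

The integer must be a common multiple of 897, 663, and 1209, so a multiple of their LCM.
897 = 3 × 13 × 23
663 = 3 × 13 × 17
1209 = 3 × 13 × 31
LCM(897, 663, 1209) = 3 × 13 × 17 × 23 × 31 = 472719.
Smallest multiple of 472719 that is ≥ 3518443: ⌈3518443/472719⌉ × 472719 = 8 × 472719 = 3781752.

3781752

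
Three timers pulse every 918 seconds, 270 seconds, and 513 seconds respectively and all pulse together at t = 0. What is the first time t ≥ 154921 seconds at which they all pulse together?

174420 seconds

Joint pulses occur at multiples of LCM(918, 270, 513).
918 = 2 × 3^3 × 17
270 = 2 × 3^3 × 5
513 = 3^3 × 19
LCM(918, 270, 513) = 2 × 3^3 × 5 × 17 × 19 = 87210.
Smallest multiple of 87210 that is ≥ 154921: ⌈154921/87210⌉ × 87210 = 2 × 87210 = 174420.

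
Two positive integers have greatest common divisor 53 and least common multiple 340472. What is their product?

For any two positive integers, gcd × lcm = product = 53 × 340472 = 18045016.

18045016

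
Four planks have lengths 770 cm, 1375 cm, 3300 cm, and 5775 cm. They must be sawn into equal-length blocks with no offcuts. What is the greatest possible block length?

The block length must divide every plank, so the greatest is gcd(770, 1375, 3300, 5775).
770 = 2 × 5 × 7 × 11
1375 = 5^3 × 11
3300 = 2^2 × 3 × 5^2 × 11
5775 = 3 × 5^2 × 7 × 11
gcd(770, 1375, 3300, 5775) = 5 × 11 = 55.

55 cm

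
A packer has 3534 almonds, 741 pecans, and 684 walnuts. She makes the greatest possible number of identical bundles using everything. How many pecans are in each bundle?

13

Number of bundles = gcd(3534, 741, 684).
3534 = 2 × 3 × 19 × 31
741 = 3 × 13 × 19
684 = 2^2 × 3^2 × 19
gcd(3534, 741, 684) = 3 × 19 = 57.
pecans per bundle = 741 / 57 = 13.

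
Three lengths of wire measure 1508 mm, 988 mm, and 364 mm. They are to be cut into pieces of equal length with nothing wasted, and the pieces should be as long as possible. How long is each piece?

Each piece length must divide every original length, so the longest possible is gcd(1508, 988, 364).
1508 = 2^2 × 13 × 29
988 = 2^2 × 13 × 19
364 = 2^2 × 7 × 13
gcd(1508, 988, 364) = 2^2 × 13 = 52.

52 mm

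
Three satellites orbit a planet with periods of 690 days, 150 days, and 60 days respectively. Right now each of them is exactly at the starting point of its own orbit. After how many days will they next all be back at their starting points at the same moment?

The first simultaneous occurrence is after LCM of the individual periods.
690 = 2 × 3 × 5 × 23
150 = 2 × 3 × 5^2
60 = 2^2 × 3 × 5
LCM(690, 150, 60) = 2^2 × 3 × 5^2 × 23 = 6900.

6900 days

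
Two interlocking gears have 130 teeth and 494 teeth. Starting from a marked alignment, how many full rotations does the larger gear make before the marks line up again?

All finish a whole number of cycles simultaneously at t = LCM of the periods.
130 = 2 × 5 × 13
494 = 2 × 13 × 19
LCM(130, 494) = 2 × 5 × 13 × 19 = 2470.
Rotations for period 494: 2470 / 494 = 5.

5 rotations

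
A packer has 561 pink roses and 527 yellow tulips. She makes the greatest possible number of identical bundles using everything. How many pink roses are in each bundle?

33

Number of bundles = gcd(561, 527).
561 = 3 × 11 × 17
527 = 17 × 31
gcd(561, 527) = 17.
pink roses per bundle = 561 / 17 = 33.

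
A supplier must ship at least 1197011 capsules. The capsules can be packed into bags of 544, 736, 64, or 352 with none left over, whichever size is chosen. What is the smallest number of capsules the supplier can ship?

The number of capsules must be a common multiple of 544, 736, 64, and 352, so a multiple of their LCM.
544 = 2^5 × 17
736 = 2^5 × 23
64 = 2^6
352 = 2^5 × 11
LCM(544, 736, 64, 352) = 2^6 × 11 × 17 × 23 = 275264.
Smallest multiple of 275264 that is ≥ 1197011: ⌈1197011/275264⌉ × 275264 = 5 × 275264 = 1376320.

1376320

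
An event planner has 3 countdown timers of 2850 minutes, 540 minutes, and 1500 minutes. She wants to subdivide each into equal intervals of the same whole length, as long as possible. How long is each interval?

30 minutes

The interval must divide each timer length; the longest such is the gcd.
2850 = 2 × 3 × 5^2 × 19
540 = 2^2 × 3^3 × 5
1500 = 2^2 × 3 × 5^3
gcd(2850, 540, 1500) = 2 × 3 × 5 = 30.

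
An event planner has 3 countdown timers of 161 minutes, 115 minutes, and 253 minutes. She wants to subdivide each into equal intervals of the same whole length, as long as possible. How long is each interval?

The interval must divide each timer length; the longest such is the gcd.
161 = 7 × 23
115 = 5 × 23
253 = 11 × 23
gcd(161, 115, 253) = 23.

23 minutes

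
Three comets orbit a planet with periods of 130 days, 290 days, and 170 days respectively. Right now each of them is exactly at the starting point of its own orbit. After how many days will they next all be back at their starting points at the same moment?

64090 days

The first simultaneous occurrence is after LCM of the individual periods.
130 = 2 × 5 × 13
290 = 2 × 5 × 29
170 = 2 × 5 × 17
LCM(130, 290, 170) = 2 × 5 × 13 × 17 × 29 = 64090.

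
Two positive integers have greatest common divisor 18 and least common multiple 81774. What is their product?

For any two positive integers, gcd × lcm = product = 18 × 81774 = 1471932.

1471932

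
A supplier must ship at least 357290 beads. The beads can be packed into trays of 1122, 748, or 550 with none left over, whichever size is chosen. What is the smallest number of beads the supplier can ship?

The number of beads must be a common multiple of 1122, 748, and 550, so a multiple of their LCM.
1122 = 2 × 3 × 11 × 17
748 = 2^2 × 11 × 17
550 = 2 × 5^2 × 11
LCM(1122, 748, 550) = 2^2 × 3 × 5^2 × 11 × 17 = 56100.
Smallest multiple of 56100 that is ≥ 357290: ⌈357290/56100⌉ × 56100 = 7 × 56100 = 392700.

392700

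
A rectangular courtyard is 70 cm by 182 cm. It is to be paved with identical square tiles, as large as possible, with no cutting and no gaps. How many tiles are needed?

Tile side = gcd(70, 182).
70 = 2 × 5 × 7
182 = 2 × 7 × 13
gcd(70, 182) = 2 × 7 = 14.
Tiles: (70/14) × (182/14) = 5 × 13 = 65.

65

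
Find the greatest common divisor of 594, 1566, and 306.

594 = 2 × 3^3 × 11
1566 = 2 × 3^3 × 29
306 = 2 × 3^2 × 17
gcd(594, 1566, 306) = 2 × 3^2 = 18.

18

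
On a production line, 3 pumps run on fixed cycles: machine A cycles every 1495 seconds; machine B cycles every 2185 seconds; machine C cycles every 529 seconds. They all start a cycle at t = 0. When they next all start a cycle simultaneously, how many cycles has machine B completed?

The first common completion time is the LCM of the periods.
1495 = 5 × 13 × 23
2185 = 5 × 19 × 23
529 = 23^2
LCM(1495, 2185, 529) = 5 × 13 × 19 × 23^2 = 653315.
Cycles for period 2185: 653315 / 2185 = 299.

299 cycles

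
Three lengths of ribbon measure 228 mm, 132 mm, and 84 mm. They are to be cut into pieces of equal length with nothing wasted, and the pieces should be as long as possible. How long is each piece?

12 mm

Each piece length must divide every original length, so the longest possible is gcd(228, 132, 84).
228 = 2^2 × 3 × 19
132 = 2^2 × 3 × 11
84 = 2^2 × 3 × 7
gcd(228, 132, 84) = 2^2 × 3 = 12.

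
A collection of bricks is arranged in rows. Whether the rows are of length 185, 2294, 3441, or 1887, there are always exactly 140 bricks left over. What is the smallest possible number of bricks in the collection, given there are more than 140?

N − 140 must be a common multiple of 185, 2294, 3441, and 1887.
185 = 5 × 37
2294 = 2 × 31 × 37
3441 = 3 × 31 × 37
1887 = 3 × 17 × 37
LCM(185, 2294, 3441, 1887) = 2 × 3 × 5 × 17 × 31 × 37 = 584970.
Smallest N > 140 is LCM + 140 = 584970 + 140 = 585110.

585110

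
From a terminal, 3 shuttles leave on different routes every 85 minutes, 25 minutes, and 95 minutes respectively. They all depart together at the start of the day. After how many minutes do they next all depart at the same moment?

The first simultaneous occurrence is after LCM of the individual periods.
85 = 5 × 17
25 = 5^2
95 = 5 × 19
LCM(85, 25, 95) = 5^2 × 17 × 19 = 8075.

8075 minutes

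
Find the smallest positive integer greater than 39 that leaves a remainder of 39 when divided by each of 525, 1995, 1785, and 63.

N − 39 must be a common multiple of 525, 1995, 1785, and 63.
525 = 3 × 5^2 × 7
1995 = 3 × 5 × 7 × 19
1785 = 3 × 5 × 7 × 17
63 = 3^2 × 7
LCM(525, 1995, 1785, 63) = 3^2 × 5^2 × 7 × 17 × 19 = 508725.
Smallest N > 39 is LCM + 39 = 508725 + 39 = 508764.

508764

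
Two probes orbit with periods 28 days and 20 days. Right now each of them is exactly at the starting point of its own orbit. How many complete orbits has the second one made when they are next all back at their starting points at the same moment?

They are all back at their starting positions together after one LCM of the periods.
28 = 2^2 × 7
20 = 2^2 × 5
LCM(28, 20) = 2^2 × 5 × 7 = 140.
Orbits for period 20: 140 / 20 = 7.

7 orbits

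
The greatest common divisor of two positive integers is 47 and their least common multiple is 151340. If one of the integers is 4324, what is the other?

For two integers, gcd × lcm = product, so the other is (47 × 151340) / 4324 = 7112980 / 4324 = 1645.

1645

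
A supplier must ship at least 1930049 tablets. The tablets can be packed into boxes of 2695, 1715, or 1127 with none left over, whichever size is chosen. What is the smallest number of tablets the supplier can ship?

The number of tablets must be a common multiple of 2695, 1715, and 1127, so a multiple of their LCM.
2695 = 5 × 7^2 × 11
1715 = 5 × 7^3
1127 = 7^2 × 23
LCM(2695, 1715, 1127) = 5 × 7^3 × 11 × 23 = 433895.
Smallest multiple of 433895 that is ≥ 1930049: ⌈1930049/433895⌉ × 433895 = 5 × 433895 = 2169475.

2169475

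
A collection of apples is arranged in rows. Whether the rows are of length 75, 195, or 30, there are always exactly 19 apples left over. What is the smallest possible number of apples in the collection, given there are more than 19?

1969

N − 19 must be a common multiple of 75, 195, and 30.
75 = 3 × 5^2
195 = 3 × 5 × 13
30 = 2 × 3 × 5
LCM(75, 195, 30) = 2 × 3 × 5^2 × 13 = 1950.
Smallest N > 19 is LCM + 19 = 1950 + 19 = 1969.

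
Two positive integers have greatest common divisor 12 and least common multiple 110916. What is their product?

For any two positive integers, gcd × lcm = product = 12 × 110916 = 1330992.

1330992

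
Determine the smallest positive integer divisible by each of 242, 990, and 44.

21780

242 = 2 × 11^2
990 = 2 × 3^2 × 5 × 11
44 = 2^2 × 11
LCM(242, 990, 44) = 2^2 × 3^2 × 5 × 11^2 = 21780.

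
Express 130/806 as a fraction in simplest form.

5/31

130 = 2 × 5 × 13
806 = 2 × 13 × 31
gcd(130, 806) = 2 × 13 = 26.
Divide numerator and denominator by 26: 130/806 = 5/31.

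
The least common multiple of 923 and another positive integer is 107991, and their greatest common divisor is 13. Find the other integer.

gcd × lcm = product of the two integers, so the other integer is (13 × 107991) / 923 = 1521.

1521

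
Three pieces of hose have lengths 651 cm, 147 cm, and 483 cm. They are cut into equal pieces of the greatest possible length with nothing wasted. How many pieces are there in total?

Piece length = gcd(651, 147, 483).
651 = 3 × 7 × 31
147 = 3 × 7^2
483 = 3 × 7 × 23
gcd(651, 147, 483) = 3 × 7 = 21.
Total pieces = 651/21 + 147/21 + 483/21 = 31 + 7 + 23 = 61.

61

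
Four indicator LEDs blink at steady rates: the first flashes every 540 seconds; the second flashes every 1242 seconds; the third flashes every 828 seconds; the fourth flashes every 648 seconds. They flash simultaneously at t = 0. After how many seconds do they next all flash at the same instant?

74520 seconds

They coincide at every common multiple of the periods; the first is the LCM.
540 = 2^2 × 3^3 × 5
1242 = 2 × 3^3 × 23
828 = 2^2 × 3^2 × 23
648 = 2^3 × 3^4
LCM(540, 1242, 828, 648) = 2^3 × 3^4 × 5 × 23 = 74520.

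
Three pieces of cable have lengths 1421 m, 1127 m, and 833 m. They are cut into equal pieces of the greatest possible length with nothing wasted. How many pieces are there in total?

Piece length = gcd(1421, 1127, 833).
1421 = 7^2 × 29
1127 = 7^2 × 23
833 = 7^2 × 17
gcd(1421, 1127, 833) = 7^2 = 49.
Total pieces = 1421/49 + 1127/49 + 833/49 = 29 + 23 + 17 = 69.

69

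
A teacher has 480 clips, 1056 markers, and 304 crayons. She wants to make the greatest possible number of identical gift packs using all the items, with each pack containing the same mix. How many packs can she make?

16 packs

The pack count must divide each quantity, so the greatest is gcd(480, 1056, 304).
480 = 2^5 × 3 × 5
1056 = 2^5 × 3 × 11
304 = 2^4 × 19
gcd(480, 1056, 304) = 2^4 = 16.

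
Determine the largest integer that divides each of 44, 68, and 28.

44 = 2^2 × 11
68 = 2^2 × 17
28 = 2^2 × 7
gcd(44, 68, 28) = 2^2 = 4.

4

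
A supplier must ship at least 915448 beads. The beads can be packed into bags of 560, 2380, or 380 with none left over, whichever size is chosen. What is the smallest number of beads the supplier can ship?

The number of beads must be a common multiple of 560, 2380, and 380, so a multiple of their LCM.
560 = 2^4 × 5 × 7
2380 = 2^2 × 5 × 7 × 17
380 = 2^2 × 5 × 19
LCM(560, 2380, 380) = 2^4 × 5 × 7 × 17 × 19 = 180880.
Smallest multiple of 180880 that is ≥ 915448: ⌈915448/180880⌉ × 180880 = 6 × 180880 = 1085280.

1085280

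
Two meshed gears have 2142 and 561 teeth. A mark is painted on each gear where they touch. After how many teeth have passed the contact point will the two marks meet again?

We need the least common multiple of the intervals.
2142 = 2 × 3^2 × 7 × 17
561 = 3 × 11 × 17
LCM(2142, 561) = 2 × 3^2 × 7 × 11 × 17 = 23562.

23562 teeth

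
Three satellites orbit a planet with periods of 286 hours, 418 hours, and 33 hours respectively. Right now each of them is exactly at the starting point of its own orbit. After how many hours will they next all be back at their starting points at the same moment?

The first simultaneous occurrence is after LCM of the individual periods.
286 = 2 × 11 × 13
418 = 2 × 11 × 19
33 = 3 × 11
LCM(286, 418, 33) = 2 × 3 × 11 × 13 × 19 = 16302.

16302 hours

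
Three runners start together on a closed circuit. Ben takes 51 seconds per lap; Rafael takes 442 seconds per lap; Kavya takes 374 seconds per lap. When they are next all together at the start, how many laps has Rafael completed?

All finish a whole number of cycles simultaneously at t = LCM of the periods.
51 = 3 × 17
442 = 2 × 13 × 17
374 = 2 × 11 × 17
LCM(51, 442, 374) = 2 × 3 × 11 × 13 × 17 = 14586.
Laps for period 442: 14586 / 442 = 33.

33 laps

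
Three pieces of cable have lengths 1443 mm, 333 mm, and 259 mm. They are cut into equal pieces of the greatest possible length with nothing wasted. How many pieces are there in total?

Piece length = gcd(1443, 333, 259).
1443 = 3 × 13 × 37
333 = 3^2 × 37
259 = 7 × 37
gcd(1443, 333, 259) = 37.
Total pieces = 1443/37 + 333/37 + 259/37 = 39 + 9 + 7 = 55.

55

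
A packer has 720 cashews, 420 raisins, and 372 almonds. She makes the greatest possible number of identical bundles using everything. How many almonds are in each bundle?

Number of bundles = gcd(720, 420, 372).
720 = 2^4 × 3^2 × 5
420 = 2^2 × 3 × 5 × 7
372 = 2^2 × 3 × 31
gcd(720, 420, 372) = 2^2 × 3 = 12.
almonds per bundle = 372 / 12 = 31.

31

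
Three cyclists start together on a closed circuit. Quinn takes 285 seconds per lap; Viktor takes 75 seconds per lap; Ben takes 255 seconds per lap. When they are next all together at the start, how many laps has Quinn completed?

85 laps

All finish a whole number of cycles simultaneously at t = LCM of the periods.
285 = 3 × 5 × 19
75 = 3 × 5^2
255 = 3 × 5 × 17
LCM(285, 75, 255) = 3 × 5^2 × 17 × 19 = 24225.
Laps for period 285: 24225 / 285 = 85.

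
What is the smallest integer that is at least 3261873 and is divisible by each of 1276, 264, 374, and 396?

3514104

The integer must be a common multiple of 1276, 264, 374, and 396, so a multiple of their LCM.
1276 = 2^2 × 11 × 29
264 = 2^3 × 3 × 11
374 = 2 × 11 × 17
396 = 2^2 × 3^2 × 11
LCM(1276, 264, 374, 396) = 2^3 × 3^2 × 11 × 17 × 29 = 390456.
Smallest multiple of 390456 that is ≥ 3261873: ⌈3261873/390456⌉ × 390456 = 9 × 390456 = 3514104.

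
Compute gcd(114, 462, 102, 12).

6

114 = 2 × 3 × 19
462 = 2 × 3 × 7 × 11
102 = 2 × 3 × 17
12 = 2^2 × 3
gcd(114, 462, 102, 12) = 2 × 3 = 6.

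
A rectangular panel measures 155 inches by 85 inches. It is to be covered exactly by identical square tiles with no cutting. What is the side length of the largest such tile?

5 inches

The tile side must divide both 155 and 85, so the largest is their gcd.
155 = 5 × 31
85 = 5 × 17
gcd(155, 85) = 5.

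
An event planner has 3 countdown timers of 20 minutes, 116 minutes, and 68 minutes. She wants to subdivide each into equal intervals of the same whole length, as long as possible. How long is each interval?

The interval must divide each timer length; the longest such is the gcd.
20 = 2^2 × 5
116 = 2^2 × 29
68 = 2^2 × 17
gcd(20, 116, 68) = 2^2 = 4.

4 minutes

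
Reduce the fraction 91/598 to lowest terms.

7/46

91 = 7 × 13
598 = 2 × 13 × 23
gcd(91, 598) = 13.
Divide numerator and denominator by 13: 91/598 = 7/46.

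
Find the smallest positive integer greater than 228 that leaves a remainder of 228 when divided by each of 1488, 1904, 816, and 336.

177300

N − 228 must be a common multiple of 1488, 1904, 816, and 336.
1488 = 2^4 × 3 × 31
1904 = 2^4 × 7 × 17
816 = 2^4 × 3 × 17
336 = 2^4 × 3 × 7
LCM(1488, 1904, 816, 336) = 2^4 × 3 × 7 × 17 × 31 = 177072.
Smallest N > 228 is LCM + 228 = 177072 + 228 = 177300.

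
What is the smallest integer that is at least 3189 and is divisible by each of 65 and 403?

The integer must be a common multiple of 65 and 403, so a multiple of their LCM.
65 = 5 × 13
403 = 13 × 31
LCM(65, 403) = 5 × 13 × 31 = 2015.
Smallest multiple of 2015 that is ≥ 3189: ⌈3189/2015⌉ × 2015 = 2 × 2015 = 4030.

4030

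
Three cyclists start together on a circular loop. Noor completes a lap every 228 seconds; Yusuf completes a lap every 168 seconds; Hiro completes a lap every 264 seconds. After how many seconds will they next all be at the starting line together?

35112 seconds

They coincide at every common multiple of the periods; the first is the LCM.
228 = 2^2 × 3 × 19
168 = 2^3 × 3 × 7
264 = 2^3 × 3 × 11
LCM(228, 168, 264) = 2^3 × 3 × 7 × 11 × 19 = 35112.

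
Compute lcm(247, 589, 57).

247 = 13 × 19
589 = 19 × 31
57 = 3 × 19
LCM(247, 589, 57) = 3 × 13 × 19 × 31 = 22971.

22971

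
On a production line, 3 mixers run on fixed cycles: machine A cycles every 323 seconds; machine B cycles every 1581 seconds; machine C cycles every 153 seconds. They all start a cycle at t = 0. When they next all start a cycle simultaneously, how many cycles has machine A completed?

The first common completion time is the LCM of the periods.
323 = 17 × 19
1581 = 3 × 17 × 31
153 = 3^2 × 17
LCM(323, 1581, 153) = 3^2 × 17 × 19 × 31 = 90117.
Cycles for period 323: 90117 / 323 = 279.

279 cycles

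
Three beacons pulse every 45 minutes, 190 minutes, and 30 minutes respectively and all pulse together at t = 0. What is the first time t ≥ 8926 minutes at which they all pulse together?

10260 minutes

Joint pulses occur at multiples of LCM(45, 190, 30).
45 = 3^2 × 5
190 = 2 × 5 × 19
30 = 2 × 3 × 5
LCM(45, 190, 30) = 2 × 3^2 × 5 × 19 = 1710.
Smallest multiple of 1710 that is ≥ 8926: ⌈8926/1710⌉ × 1710 = 6 × 1710 = 10260.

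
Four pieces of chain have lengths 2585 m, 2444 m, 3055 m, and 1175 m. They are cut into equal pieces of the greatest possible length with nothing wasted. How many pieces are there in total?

Piece length = gcd(2585, 2444, 3055, 1175).
2585 = 5 × 11 × 47
2444 = 2^2 × 13 × 47
3055 = 5 × 13 × 47
1175 = 5^2 × 47
gcd(2585, 2444, 3055, 1175) = 47.
Total pieces = 2585/47 + 2444/47 + 3055/47 + 1175/47 = 55 + 52 + 65 + 25 = 197.

197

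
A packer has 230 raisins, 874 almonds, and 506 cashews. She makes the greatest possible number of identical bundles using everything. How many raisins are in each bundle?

5

Number of bundles = gcd(230, 874, 506).
230 = 2 × 5 × 23
874 = 2 × 19 × 23
506 = 2 × 11 × 23
gcd(230, 874, 506) = 2 × 23 = 46.
raisins per bundle = 230 / 46 = 5.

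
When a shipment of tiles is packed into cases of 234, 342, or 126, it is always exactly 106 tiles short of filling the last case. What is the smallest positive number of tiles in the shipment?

Being 106 short of a full case of size k means N ≡ −106 (mod k), i.e. N + 106 is a multiple of each size.
234 = 2 × 3^2 × 13
342 = 2 × 3^2 × 19
126 = 2 × 3^2 × 7
LCM(234, 342, 126) = 2 × 3^2 × 7 × 13 × 19 = 31122.
Smallest positive N is 31122 − 106 = 31016.

31016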